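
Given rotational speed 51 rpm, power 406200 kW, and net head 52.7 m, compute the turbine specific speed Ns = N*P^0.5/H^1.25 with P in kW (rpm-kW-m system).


Ns = 51 * 406200^0.5 / 52.7^1.25 = 228.9164


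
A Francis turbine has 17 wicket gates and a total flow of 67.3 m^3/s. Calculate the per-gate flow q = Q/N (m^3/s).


q = 67.3 / 17 = 3.9588 m^3/s


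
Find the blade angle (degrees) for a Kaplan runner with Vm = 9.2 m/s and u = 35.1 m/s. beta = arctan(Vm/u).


beta = arctan(9.2 / 35.1) = 14.6873 degrees


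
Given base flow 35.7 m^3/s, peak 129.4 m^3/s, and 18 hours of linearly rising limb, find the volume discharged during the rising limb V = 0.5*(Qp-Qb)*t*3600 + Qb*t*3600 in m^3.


V = 0.5*(129.4 - 35.7)*18*3600 + 35.7*18*3600 = 5.3492e+06 m^3


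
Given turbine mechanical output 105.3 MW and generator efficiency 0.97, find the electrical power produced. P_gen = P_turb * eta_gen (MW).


P_gen = 105.3 * 0.97 = 102.1410 MW


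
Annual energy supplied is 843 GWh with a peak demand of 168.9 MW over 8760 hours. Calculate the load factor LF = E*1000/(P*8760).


LF = 843 * 1000 / (168.9 * 8760) = 0.5698


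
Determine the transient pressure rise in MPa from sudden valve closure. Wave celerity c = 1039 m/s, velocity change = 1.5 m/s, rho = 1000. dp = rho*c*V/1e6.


dp = 1000 * 1039 * 1.5 / 1e6 = 1.5585 MPa


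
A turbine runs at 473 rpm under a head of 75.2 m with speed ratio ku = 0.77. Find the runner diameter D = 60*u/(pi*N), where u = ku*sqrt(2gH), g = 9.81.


u = 0.77 * sqrt(2*9.81*75.2) = 29.5767 m/s
D = 60 * 29.5767 / (pi * 473) = 1.1942 m


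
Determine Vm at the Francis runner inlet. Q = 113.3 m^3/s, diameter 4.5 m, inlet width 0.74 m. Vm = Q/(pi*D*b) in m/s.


Vm = 113.3 / (pi * 4.5 * 0.74) = 10.8302 m/s


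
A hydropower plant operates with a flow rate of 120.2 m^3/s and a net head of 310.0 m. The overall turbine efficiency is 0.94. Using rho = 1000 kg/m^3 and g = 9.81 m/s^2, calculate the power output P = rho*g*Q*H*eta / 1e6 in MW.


P = 1000 * 9.81 * 120.2 * 310.0 * 0.94 / 1e6 = 343.6078 MW


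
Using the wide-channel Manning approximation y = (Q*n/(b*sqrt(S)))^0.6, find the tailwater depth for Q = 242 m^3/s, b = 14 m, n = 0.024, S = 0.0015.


y = (242 * 0.024 / (14 * 0.0015^0.5))^0.6 = 4.1487 m


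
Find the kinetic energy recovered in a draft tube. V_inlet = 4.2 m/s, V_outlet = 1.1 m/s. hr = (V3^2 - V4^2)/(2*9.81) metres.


hr = (4.2^2 - 1.1^2) / (2*9.81) = 0.8374 m


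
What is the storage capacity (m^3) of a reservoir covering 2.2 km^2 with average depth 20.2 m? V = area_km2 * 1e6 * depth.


V = 2.2 * 1e6 * 20.2 = 4.4440e+07 m^3


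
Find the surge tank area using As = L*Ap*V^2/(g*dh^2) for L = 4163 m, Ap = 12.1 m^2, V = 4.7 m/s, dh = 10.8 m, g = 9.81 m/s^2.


As = 4163 * 12.1 * 4.7^2 / (9.81 * 10.8^2) = 972.4583 m^2


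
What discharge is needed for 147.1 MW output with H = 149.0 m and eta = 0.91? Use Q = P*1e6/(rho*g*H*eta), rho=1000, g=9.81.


Q = 147.1 * 1e6 / (1000 * 9.81 * 149.0 * 0.91) = 110.5900 m^3/s


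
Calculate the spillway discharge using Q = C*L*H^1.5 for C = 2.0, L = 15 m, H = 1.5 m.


Q = 2.0 * 15 * 1.5^1.5 = 55.1135 m^3/s


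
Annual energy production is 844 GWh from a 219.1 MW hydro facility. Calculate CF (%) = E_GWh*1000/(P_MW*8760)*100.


CF = 844 * 1000 / (219.1 * 8760) * 100 = 43.9740 %


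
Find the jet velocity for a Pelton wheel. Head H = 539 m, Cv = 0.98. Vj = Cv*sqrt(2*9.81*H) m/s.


Vj = 0.98 * sqrt(2*9.81*539) = 100.7790 m/s


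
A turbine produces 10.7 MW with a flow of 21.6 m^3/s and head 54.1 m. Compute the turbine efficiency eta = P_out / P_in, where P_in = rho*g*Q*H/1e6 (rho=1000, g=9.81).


P_in = 1000 * 9.81 * 21.6 * 54.1 / 1e6 = 11.4636 MW
eta = 10.7 / 11.4636 = 0.9334


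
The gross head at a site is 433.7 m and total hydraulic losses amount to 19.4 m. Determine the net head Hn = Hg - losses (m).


Hn = 433.7 - 19.4 = 414.3000 m


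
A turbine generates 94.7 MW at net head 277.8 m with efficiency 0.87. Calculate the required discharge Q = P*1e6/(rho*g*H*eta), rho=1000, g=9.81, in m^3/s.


Q = 94.7 * 1e6 / (1000 * 9.81 * 277.8 * 0.87) = 39.9420 m^3/s


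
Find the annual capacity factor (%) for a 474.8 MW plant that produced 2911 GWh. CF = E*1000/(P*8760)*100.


CF = 2911 * 1000 / (474.8 * 8760) * 100 = 69.9886 %


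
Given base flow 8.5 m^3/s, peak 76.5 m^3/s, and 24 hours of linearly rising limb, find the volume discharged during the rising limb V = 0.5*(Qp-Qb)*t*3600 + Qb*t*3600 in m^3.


V = 0.5*(76.5 - 8.5)*24*3600 + 8.5*24*3600 = 3.6720e+06 m^3


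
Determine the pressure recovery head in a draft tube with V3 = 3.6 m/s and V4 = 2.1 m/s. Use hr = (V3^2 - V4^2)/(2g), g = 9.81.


hr = (3.6^2 - 2.1^2) / (2*9.81) = 0.4358 m


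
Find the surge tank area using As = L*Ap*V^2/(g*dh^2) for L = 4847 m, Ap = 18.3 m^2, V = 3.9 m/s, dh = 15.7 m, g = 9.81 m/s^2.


As = 4847 * 18.3 * 3.9^2 / (9.81 * 15.7^2) = 557.9368 m^2


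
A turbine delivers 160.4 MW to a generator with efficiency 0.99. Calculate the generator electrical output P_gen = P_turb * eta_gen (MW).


P_gen = 160.4 * 0.99 = 158.7960 MW


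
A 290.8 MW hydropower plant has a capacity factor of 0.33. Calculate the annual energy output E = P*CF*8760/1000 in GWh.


E = 290.8 * 0.33 * 8760 / 1000 = 840.6446 GWh


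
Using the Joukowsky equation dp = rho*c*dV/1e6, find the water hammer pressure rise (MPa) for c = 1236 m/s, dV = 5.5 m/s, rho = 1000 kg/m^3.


dp = 1000 * 1236 * 5.5 / 1e6 = 6.7980 MPa


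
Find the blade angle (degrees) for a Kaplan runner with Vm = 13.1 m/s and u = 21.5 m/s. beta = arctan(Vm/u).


beta = arctan(13.1 / 21.5) = 31.3540 degrees


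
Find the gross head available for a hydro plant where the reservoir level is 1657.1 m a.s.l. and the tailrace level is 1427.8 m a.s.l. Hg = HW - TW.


Hg = 1657.1 - 1427.8 = 229.3000 m


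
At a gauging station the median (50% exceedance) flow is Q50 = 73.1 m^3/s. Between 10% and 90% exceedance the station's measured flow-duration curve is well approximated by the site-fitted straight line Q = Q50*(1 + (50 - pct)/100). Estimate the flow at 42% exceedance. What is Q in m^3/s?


Q = 73.1 * (1 + (50 - 42)/100) = 78.9480 m^3/s


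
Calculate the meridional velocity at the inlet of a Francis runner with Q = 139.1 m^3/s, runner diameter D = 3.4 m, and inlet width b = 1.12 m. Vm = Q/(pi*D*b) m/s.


Vm = 139.1 / (pi * 3.4 * 1.12) = 11.6273 m/s


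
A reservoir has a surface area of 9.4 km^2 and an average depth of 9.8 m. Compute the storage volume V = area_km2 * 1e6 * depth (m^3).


V = 9.4 * 1e6 * 9.8 = 9.2120e+07 m^3


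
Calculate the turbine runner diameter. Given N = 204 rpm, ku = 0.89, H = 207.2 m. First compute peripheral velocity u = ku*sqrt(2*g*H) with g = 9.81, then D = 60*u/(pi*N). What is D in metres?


u = 0.89 * sqrt(2*9.81*207.2) = 56.7459 m/s
D = 60 * 56.7459 / (pi * 204) = 5.3126 m


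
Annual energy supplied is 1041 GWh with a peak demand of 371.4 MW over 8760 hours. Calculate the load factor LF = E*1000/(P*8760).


LF = 1041 * 1000 / (371.4 * 8760) = 0.3200


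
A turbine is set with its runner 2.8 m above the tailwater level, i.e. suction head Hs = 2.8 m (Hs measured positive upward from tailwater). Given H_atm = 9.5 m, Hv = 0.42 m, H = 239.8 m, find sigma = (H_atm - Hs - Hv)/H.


sigma = (9.5 - 2.8 - 0.42) / 239.8 = 0.0262


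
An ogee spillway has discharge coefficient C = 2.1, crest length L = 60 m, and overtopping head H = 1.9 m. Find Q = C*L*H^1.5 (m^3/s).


Q = 2.1 * 60 * 1.9^1.5 = 329.9901 m^3/s


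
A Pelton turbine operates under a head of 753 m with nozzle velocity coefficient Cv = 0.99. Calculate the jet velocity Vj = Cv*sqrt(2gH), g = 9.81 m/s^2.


Vj = 0.99 * sqrt(2*9.81*753) = 120.3323 m/s


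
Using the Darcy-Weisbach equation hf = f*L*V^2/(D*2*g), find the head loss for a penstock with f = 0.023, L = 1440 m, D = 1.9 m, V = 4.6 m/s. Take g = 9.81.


hf = 0.023 * 1440 * 4.6^2 / (1.9 * 2 * 9.81) = 18.7998 m


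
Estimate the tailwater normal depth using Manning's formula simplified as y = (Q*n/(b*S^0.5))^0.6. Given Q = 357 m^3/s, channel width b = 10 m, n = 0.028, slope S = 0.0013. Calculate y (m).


y = (357 * 0.028 / (10 * 0.0013^0.5))^0.6 = 7.3403 m


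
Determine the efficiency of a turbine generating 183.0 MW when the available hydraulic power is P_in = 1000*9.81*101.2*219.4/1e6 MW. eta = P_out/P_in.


P_in = 1000 * 9.81 * 101.2 * 219.4 / 1e6 = 217.8142 MW
eta = 183.0 / 217.8142 = 0.8402


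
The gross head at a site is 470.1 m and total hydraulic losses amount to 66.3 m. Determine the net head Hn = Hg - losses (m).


Hn = 470.1 - 66.3 = 403.8000 m


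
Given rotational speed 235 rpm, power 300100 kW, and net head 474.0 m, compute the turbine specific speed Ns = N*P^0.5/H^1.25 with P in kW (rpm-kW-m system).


Ns = 235 * 300100^0.5 / 474.0^1.25 = 58.2074


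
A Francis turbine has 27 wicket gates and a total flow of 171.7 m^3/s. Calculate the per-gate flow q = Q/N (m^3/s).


q = 171.7 / 27 = 6.3593 m^3/s


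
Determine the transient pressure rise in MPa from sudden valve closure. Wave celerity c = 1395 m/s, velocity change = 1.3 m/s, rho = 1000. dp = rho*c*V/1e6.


dp = 1000 * 1395 * 1.3 / 1e6 = 1.8135 MPa


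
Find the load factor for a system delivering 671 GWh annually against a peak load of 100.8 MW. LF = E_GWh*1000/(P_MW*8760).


LF = 671 * 1000 / (100.8 * 8760) = 0.7599


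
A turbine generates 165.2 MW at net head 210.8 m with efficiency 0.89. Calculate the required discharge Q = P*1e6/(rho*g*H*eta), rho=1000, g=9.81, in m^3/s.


Q = 165.2 * 1e6 / (1000 * 9.81 * 210.8 * 0.89) = 89.7595 m^3/s


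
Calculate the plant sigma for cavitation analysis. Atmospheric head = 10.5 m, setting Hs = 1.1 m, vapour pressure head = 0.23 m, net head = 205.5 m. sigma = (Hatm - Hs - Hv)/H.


sigma = (10.5 - 1.1 - 0.23) / 205.5 = 0.0446


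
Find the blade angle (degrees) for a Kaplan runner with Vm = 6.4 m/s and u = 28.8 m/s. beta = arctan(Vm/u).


beta = arctan(6.4 / 28.8) = 12.5288 degrees


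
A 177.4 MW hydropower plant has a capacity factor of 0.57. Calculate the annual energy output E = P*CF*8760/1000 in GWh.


E = 177.4 * 0.57 * 8760 / 1000 = 885.7937 GWh


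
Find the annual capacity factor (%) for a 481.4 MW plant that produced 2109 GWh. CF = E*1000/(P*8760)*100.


CF = 2109 * 1000 / (481.4 * 8760) * 100 = 50.0111 %


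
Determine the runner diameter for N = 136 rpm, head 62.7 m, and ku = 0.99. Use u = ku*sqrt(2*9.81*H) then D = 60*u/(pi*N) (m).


u = 0.99 * sqrt(2*9.81*62.7) = 34.7231 m/s
D = 60 * 34.7231 / (pi * 136) = 4.8762 m


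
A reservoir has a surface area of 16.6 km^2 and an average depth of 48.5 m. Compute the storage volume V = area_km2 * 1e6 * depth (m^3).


V = 16.6 * 1e6 * 48.5 = 8.0510e+08 m^3


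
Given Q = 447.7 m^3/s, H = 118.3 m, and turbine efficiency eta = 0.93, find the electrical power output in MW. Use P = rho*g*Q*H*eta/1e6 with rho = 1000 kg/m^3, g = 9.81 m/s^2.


P = 1000 * 9.81 * 447.7 * 118.3 * 0.93 / 1e6 = 483.1965 MW


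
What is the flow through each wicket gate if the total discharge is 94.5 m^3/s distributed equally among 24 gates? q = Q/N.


q = 94.5 / 24 = 3.9375 m^3/s


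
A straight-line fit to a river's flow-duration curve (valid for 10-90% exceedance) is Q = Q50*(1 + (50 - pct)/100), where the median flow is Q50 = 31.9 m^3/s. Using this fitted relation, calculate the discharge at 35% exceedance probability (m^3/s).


Q = 31.9 * (1 + (50 - 35)/100) = 36.6850 m^3/s


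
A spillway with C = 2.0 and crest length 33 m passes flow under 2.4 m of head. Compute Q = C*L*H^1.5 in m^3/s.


Q = 2.0 * 33 * 2.4^1.5 = 245.3922 m^3/s


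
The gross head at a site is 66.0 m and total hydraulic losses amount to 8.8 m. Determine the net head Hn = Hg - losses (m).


Hn = 66.0 - 8.8 = 57.2000 m


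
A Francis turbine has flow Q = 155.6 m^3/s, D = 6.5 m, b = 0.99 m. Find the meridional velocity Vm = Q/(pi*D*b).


Vm = 155.6 / (pi * 6.5 * 0.99) = 7.6968 m/s


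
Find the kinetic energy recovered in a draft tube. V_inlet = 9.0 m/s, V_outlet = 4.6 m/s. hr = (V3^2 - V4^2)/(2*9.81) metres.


hr = (9.0^2 - 4.6^2) / (2*9.81) = 3.0499 m


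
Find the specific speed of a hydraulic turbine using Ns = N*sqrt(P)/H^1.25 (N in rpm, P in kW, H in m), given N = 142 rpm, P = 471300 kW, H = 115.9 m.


Ns = 142 * 471300^0.5 / 115.9^1.25 = 256.3497


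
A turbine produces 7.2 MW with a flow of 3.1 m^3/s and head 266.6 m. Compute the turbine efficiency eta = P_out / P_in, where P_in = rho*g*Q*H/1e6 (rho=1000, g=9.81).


P_in = 1000 * 9.81 * 3.1 * 266.6 / 1e6 = 8.1076 MW
eta = 7.2 / 8.1076 = 0.8881


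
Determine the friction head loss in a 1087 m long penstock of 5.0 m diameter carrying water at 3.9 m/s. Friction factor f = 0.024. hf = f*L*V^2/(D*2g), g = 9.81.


hf = 0.024 * 1087 * 3.9^2 / (5.0 * 2 * 9.81) = 4.0448 m


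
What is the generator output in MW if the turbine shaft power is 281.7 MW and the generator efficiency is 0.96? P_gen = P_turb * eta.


P_gen = 281.7 * 0.96 = 270.4320 MW


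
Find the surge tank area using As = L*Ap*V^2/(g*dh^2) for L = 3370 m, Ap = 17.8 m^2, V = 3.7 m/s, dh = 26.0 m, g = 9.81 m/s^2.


As = 3370 * 17.8 * 3.7^2 / (9.81 * 26.0^2) = 123.8334 m^2


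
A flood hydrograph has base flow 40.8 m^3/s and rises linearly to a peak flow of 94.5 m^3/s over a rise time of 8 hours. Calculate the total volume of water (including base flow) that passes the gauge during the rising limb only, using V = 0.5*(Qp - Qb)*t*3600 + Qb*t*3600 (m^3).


V = 0.5*(94.5 - 40.8)*8*3600 + 40.8*8*3600 = 1.9483e+06 m^3


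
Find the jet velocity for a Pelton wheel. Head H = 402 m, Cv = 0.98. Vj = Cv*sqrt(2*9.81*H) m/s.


Vj = 0.98 * sqrt(2*9.81*402) = 87.0339 m/s


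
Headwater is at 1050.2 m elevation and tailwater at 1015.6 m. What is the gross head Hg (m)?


Hg = 1050.2 - 1015.6 = 34.6000 m


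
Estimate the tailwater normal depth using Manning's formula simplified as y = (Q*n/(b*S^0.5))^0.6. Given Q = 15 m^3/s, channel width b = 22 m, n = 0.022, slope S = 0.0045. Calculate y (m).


y = (15 * 0.022 / (22 * 0.0045^0.5))^0.6 = 0.4071 m


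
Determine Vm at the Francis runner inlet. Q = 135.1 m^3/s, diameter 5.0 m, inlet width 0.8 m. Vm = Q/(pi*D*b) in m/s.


Vm = 135.1 / (pi * 5.0 * 0.8) = 10.7509 m/s


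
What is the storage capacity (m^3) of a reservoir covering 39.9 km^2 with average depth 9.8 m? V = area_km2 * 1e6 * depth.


V = 39.9 * 1e6 * 9.8 = 3.9102e+08 m^3


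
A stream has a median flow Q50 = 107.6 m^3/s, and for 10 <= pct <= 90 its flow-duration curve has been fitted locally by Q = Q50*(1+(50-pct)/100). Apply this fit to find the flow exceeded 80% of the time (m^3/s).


Q = 107.6 * (1 + (50 - 80)/100) = 75.3200 m^3/s


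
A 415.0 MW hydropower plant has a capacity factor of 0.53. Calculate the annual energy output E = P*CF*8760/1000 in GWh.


E = 415.0 * 0.53 * 8760 / 1000 = 1926.7620 GWh


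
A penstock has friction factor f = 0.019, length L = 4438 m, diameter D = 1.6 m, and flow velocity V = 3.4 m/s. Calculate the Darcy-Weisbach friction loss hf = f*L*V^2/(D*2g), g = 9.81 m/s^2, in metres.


hf = 0.019 * 4438 * 3.4^2 / (1.6 * 2 * 9.81) = 31.0513 m


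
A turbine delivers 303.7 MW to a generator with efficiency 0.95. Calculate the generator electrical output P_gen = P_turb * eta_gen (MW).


P_gen = 303.7 * 0.95 = 288.5150 MW


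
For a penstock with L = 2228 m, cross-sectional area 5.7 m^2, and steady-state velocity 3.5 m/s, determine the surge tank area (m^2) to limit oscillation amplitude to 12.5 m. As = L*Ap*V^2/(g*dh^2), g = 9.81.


As = 2228 * 5.7 * 3.5^2 / (9.81 * 12.5^2) = 101.4932 m^2


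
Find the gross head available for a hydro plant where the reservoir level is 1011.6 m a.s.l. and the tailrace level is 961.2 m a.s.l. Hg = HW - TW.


Hg = 1011.6 - 961.2 = 50.4000 m


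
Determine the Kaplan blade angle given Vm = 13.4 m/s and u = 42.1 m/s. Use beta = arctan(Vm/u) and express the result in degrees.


beta = arctan(13.4 / 42.1) = 17.6557 degrees


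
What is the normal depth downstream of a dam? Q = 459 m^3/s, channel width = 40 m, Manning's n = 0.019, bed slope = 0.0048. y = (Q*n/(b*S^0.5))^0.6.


y = (459 * 0.019 / (40 * 0.0048^0.5))^0.6 = 1.9894 m


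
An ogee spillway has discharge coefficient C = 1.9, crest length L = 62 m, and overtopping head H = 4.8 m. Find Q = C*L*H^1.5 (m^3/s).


Q = 1.9 * 62 * 4.8^1.5 = 1238.8170 m^3/s


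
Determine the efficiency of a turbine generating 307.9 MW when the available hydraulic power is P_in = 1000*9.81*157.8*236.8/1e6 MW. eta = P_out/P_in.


P_in = 1000 * 9.81 * 157.8 * 236.8 / 1e6 = 366.5707 MW
eta = 307.9 / 366.5707 = 0.8399


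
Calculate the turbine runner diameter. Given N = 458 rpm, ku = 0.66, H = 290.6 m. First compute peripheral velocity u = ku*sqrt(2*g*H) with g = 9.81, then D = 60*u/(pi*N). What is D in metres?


u = 0.66 * sqrt(2*9.81*290.6) = 49.8358 m/s
D = 60 * 49.8358 / (pi * 458) = 2.0782 m


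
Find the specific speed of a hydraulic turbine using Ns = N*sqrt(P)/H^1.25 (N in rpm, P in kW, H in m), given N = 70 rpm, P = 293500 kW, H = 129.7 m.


Ns = 70 * 293500^0.5 / 129.7^1.25 = 86.6417


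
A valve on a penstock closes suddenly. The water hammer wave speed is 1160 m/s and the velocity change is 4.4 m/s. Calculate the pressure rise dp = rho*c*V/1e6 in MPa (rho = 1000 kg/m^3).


dp = 1000 * 1160 * 4.4 / 1e6 = 5.1040 MPa


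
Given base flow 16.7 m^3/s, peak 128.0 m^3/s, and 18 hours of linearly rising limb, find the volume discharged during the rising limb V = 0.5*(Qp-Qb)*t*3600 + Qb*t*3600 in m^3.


V = 0.5*(128.0 - 16.7)*18*3600 + 16.7*18*3600 = 4.6883e+06 m^3


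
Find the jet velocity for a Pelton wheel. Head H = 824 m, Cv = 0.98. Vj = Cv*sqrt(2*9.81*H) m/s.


Vj = 0.98 * sqrt(2*9.81*824) = 124.6061 m/s


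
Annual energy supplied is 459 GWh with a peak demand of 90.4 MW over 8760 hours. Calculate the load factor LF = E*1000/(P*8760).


LF = 459 * 1000 / (90.4 * 8760) = 0.5796


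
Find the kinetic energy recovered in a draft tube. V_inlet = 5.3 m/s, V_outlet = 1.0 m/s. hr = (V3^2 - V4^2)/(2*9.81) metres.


hr = (5.3^2 - 1.0^2) / (2*9.81) = 1.3807 m


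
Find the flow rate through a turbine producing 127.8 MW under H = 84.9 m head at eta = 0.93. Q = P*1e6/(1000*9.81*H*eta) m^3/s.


Q = 127.8 * 1e6 / (1000 * 9.81 * 84.9 * 0.93) = 164.9952 m^3/s


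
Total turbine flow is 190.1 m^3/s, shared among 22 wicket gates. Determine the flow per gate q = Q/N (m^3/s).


q = 190.1 / 22 = 8.6409 m^3/s


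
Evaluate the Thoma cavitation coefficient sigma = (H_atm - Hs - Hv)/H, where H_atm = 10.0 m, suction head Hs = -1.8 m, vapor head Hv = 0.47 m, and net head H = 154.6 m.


sigma = (10.0 - (-1.8) - 0.47) / 154.6 = 0.0733


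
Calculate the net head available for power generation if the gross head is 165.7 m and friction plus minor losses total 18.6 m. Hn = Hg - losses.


Hn = 165.7 - 18.6 = 147.1000 m


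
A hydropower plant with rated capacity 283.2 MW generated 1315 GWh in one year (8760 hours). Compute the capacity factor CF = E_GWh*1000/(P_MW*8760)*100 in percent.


CF = 1315 * 1000 / (283.2 * 8760) * 100 = 53.0064 %


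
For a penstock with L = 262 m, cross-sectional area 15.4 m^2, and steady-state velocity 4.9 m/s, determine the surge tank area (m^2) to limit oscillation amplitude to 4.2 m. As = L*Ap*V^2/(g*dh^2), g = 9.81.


As = 262 * 15.4 * 4.9^2 / (9.81 * 4.2^2) = 559.8176 m^2


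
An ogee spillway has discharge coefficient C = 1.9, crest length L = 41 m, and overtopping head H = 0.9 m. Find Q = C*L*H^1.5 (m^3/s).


Q = 1.9 * 41 * 0.9^1.5 = 66.5122 m^3/s


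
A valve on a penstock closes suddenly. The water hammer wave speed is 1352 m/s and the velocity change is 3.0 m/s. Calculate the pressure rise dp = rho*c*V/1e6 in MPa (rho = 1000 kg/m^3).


dp = 1000 * 1352 * 3.0 / 1e6 = 4.0560 MPa


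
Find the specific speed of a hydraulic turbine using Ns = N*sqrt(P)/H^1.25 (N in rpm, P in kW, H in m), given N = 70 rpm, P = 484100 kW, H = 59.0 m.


Ns = 70 * 484100^0.5 / 59.0^1.25 = 297.8520


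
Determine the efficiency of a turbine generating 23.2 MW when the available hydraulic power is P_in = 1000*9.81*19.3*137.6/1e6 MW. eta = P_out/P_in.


P_in = 1000 * 9.81 * 19.3 * 137.6 / 1e6 = 26.0522 MW
eta = 23.2 / 26.0522 = 0.8905


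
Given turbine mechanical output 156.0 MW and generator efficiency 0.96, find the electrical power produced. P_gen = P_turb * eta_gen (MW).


P_gen = 156.0 * 0.96 = 149.7600 MW


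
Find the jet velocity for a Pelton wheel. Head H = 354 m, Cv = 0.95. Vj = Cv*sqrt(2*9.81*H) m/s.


Vj = 0.95 * sqrt(2*9.81*354) = 79.1726 m/s


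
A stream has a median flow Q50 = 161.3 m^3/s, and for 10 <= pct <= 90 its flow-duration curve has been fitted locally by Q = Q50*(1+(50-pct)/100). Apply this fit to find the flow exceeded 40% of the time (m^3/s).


Q = 161.3 * (1 + (50 - 40)/100) = 177.4300 m^3/s


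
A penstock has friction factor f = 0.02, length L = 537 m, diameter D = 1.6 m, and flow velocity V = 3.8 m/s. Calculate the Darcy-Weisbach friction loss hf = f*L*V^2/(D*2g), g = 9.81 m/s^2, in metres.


hf = 0.02 * 537 * 3.8^2 / (1.6 * 2 * 9.81) = 4.9403 m


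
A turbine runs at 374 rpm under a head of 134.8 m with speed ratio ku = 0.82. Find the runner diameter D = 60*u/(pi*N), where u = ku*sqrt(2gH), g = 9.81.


u = 0.82 * sqrt(2*9.81*134.8) = 42.1705 m/s
D = 60 * 42.1705 / (pi * 374) = 2.1535 m


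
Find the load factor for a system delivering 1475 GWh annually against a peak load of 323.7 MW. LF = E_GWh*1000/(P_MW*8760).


LF = 1475 * 1000 / (323.7 * 8760) = 0.5202


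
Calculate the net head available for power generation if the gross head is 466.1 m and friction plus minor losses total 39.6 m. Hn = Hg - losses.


Hn = 466.1 - 39.6 = 426.5000 m


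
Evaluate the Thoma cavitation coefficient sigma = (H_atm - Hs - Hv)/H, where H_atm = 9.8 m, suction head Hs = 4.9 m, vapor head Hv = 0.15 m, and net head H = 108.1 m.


sigma = (9.8 - 4.9 - 0.15) / 108.1 = 0.0439


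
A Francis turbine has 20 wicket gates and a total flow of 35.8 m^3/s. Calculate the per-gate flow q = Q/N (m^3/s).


q = 35.8 / 20 = 1.7900 m^3/s


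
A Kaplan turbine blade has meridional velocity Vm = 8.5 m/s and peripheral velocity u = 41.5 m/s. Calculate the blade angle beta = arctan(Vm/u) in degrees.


beta = arctan(8.5 / 41.5) = 11.5752 degrees


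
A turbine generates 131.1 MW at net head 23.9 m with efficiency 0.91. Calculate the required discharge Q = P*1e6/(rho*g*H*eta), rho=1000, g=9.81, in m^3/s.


Q = 131.1 * 1e6 / (1000 * 9.81 * 23.9 * 0.91) = 614.4611 m^3/s


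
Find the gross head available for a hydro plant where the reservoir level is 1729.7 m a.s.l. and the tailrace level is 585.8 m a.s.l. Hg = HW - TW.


Hg = 1729.7 - 585.8 = 1143.9000 m


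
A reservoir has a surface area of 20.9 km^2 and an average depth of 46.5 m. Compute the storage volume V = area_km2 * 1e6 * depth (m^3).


V = 20.9 * 1e6 * 46.5 = 9.7185e+08 m^3


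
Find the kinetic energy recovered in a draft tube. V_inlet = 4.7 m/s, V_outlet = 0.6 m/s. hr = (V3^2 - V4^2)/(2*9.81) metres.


hr = (4.7^2 - 0.6^2) / (2*9.81) = 1.1075 m


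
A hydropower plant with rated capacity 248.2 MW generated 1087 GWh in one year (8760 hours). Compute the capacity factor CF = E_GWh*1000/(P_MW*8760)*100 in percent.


CF = 1087 * 1000 / (248.2 * 8760) * 100 = 49.9947 %


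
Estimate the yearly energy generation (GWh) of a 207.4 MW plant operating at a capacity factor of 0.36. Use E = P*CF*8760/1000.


E = 207.4 * 0.36 * 8760 / 1000 = 654.0566 GWh


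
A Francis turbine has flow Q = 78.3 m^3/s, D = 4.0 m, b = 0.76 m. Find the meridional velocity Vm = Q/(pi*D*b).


Vm = 78.3 / (pi * 4.0 * 0.76) = 8.1986 m/s


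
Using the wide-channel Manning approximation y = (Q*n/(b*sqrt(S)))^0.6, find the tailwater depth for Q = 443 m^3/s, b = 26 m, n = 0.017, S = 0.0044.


y = (443 * 0.017 / (26 * 0.0044^0.5))^0.6 = 2.4215 m


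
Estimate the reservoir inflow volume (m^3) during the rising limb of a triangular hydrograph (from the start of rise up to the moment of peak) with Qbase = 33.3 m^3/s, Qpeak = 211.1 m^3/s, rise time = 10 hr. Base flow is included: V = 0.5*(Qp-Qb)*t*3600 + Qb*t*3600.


V = 0.5*(211.1 - 33.3)*10*3600 + 33.3*10*3600 = 4.3992e+06 m^3


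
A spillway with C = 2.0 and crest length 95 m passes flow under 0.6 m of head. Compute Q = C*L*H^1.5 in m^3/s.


Q = 2.0 * 95 * 0.6^1.5 = 88.3040 m^3/s


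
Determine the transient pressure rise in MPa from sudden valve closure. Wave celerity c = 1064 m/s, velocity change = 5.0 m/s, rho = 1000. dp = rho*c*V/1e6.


dp = 1000 * 1064 * 5.0 / 1e6 = 5.3200 MPa


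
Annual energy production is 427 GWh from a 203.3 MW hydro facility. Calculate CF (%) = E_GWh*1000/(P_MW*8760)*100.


CF = 427 * 1000 / (203.3 * 8760) * 100 = 23.9765 %


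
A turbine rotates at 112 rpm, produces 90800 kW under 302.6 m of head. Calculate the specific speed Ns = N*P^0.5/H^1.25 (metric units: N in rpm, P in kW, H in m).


Ns = 112 * 90800^0.5 / 302.6^1.25 = 26.7408


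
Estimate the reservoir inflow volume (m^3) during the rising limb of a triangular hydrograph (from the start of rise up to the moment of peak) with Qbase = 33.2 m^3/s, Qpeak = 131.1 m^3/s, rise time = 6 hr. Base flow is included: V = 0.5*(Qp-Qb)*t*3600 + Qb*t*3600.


V = 0.5*(131.1 - 33.2)*6*3600 + 33.2*6*3600 = 1.7744e+06 m^3


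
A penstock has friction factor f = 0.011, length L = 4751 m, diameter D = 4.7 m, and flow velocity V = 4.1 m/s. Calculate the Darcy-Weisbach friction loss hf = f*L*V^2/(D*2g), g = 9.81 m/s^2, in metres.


hf = 0.011 * 4751 * 4.1^2 / (4.7 * 2 * 9.81) = 9.5268 m


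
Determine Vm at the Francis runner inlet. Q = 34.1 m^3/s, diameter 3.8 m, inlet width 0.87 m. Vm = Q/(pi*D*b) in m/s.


Vm = 34.1 / (pi * 3.8 * 0.87) = 3.2832 m/s


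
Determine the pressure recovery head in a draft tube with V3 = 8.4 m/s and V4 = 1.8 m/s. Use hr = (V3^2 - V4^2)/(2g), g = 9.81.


hr = (8.4^2 - 1.8^2) / (2*9.81) = 3.4312 m


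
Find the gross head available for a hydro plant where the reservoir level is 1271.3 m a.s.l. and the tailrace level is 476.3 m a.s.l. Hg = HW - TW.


Hg = 1271.3 - 476.3 = 795.0000 m


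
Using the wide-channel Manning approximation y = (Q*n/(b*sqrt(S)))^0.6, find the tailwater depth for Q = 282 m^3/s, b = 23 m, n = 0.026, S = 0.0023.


y = (282 * 0.026 / (23 * 0.0023^0.5))^0.6 = 3.1159 m


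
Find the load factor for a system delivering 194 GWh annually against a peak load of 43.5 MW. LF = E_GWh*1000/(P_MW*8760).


LF = 194 * 1000 / (43.5 * 8760) = 0.5091


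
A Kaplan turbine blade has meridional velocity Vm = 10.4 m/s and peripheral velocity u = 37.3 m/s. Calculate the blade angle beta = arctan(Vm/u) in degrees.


beta = arctan(10.4 / 37.3) = 15.5796 degrees


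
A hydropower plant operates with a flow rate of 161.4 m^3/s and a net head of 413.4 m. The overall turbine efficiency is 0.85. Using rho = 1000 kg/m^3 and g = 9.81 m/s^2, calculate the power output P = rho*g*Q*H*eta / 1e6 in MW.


P = 1000 * 9.81 * 161.4 * 413.4 * 0.85 / 1e6 = 556.3677 MW


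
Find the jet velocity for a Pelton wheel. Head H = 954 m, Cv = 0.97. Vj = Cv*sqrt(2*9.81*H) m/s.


Vj = 0.97 * sqrt(2*9.81*954) = 132.7075 m/s


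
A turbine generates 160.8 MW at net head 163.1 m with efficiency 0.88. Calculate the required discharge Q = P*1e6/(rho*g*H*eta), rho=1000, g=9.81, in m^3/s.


Q = 160.8 * 1e6 / (1000 * 9.81 * 163.1 * 0.88) = 114.2038 m^3/s


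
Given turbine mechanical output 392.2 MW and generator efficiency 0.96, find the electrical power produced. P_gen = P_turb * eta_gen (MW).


P_gen = 392.2 * 0.96 = 376.5120 MW


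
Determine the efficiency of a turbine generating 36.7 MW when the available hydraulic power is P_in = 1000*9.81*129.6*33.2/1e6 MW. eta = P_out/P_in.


P_in = 1000 * 9.81 * 129.6 * 33.2 / 1e6 = 42.2097 MW
eta = 36.7 / 42.2097 = 0.8695


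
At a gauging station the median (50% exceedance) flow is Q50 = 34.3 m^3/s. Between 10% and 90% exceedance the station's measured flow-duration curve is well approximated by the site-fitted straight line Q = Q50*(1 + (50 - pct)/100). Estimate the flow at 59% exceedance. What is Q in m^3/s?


Q = 34.3 * (1 + (50 - 59)/100) = 31.2130 m^3/s


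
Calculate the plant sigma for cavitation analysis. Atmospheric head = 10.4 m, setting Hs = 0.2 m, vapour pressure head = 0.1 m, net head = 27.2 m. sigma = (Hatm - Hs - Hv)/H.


sigma = (10.4 - 0.2 - 0.1) / 27.2 = 0.3713


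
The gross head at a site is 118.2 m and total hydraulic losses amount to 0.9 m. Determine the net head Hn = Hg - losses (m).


Hn = 118.2 - 0.9 = 117.3000 m


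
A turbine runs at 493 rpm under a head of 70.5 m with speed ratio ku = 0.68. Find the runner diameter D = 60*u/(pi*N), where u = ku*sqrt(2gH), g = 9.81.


u = 0.68 * sqrt(2*9.81*70.5) = 25.2902 m/s
D = 60 * 25.2902 / (pi * 493) = 0.9797 m


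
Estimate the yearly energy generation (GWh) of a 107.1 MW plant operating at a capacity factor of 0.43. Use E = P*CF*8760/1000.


E = 107.1 * 0.43 * 8760 / 1000 = 403.4243 GWh


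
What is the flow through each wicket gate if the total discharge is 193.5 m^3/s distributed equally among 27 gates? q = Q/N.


q = 193.5 / 27 = 7.1667 m^3/s


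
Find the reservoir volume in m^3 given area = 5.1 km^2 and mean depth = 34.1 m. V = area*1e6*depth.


V = 5.1 * 1e6 * 34.1 = 1.7391e+08 m^3


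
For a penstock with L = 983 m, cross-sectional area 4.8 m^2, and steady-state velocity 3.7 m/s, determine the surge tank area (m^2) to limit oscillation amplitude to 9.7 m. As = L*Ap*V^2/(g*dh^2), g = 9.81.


As = 983 * 4.8 * 3.7^2 / (9.81 * 9.7^2) = 69.9819 m^2


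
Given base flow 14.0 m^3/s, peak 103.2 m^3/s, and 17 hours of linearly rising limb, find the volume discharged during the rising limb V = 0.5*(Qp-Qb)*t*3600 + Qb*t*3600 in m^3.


V = 0.5*(103.2 - 14.0)*17*3600 + 14.0*17*3600 = 3.5863e+06 m^3


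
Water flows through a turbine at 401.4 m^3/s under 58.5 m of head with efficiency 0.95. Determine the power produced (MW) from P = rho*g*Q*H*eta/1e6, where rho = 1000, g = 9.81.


P = 1000 * 9.81 * 401.4 * 58.5 * 0.95 / 1e6 = 218.8396 MW


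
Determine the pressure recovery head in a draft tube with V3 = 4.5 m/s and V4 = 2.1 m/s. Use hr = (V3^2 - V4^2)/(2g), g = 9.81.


hr = (4.5^2 - 2.1^2) / (2*9.81) = 0.8073 m


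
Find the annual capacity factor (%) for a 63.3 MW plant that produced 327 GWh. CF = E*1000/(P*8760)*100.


CF = 327 * 1000 / (63.3 * 8760) * 100 = 58.9712 %


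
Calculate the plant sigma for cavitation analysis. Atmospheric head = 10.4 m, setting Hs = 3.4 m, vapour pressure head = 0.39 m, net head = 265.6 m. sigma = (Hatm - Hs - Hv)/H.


sigma = (10.4 - 3.4 - 0.39) / 265.6 = 0.0249


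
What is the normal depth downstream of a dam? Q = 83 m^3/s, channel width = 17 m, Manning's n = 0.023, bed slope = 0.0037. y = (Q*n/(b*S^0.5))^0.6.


y = (83 * 0.023 / (17 * 0.0037^0.5))^0.6 = 1.4446 m


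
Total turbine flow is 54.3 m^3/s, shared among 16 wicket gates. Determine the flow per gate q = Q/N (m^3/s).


q = 54.3 / 16 = 3.3937 m^3/s


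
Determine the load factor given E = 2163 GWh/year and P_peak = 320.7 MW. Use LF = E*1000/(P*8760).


LF = 2163 * 1000 / (320.7 * 8760) = 0.7699


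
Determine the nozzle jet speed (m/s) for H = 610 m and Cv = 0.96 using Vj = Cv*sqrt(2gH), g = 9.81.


Vj = 0.96 * sqrt(2*9.81*610) = 105.0233 m/s


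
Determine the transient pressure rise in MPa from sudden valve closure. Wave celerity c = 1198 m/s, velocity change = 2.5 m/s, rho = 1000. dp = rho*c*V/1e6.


dp = 1000 * 1198 * 2.5 / 1e6 = 2.9950 MPa


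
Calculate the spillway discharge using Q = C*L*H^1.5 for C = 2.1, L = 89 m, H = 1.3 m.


Q = 2.1 * 89 * 1.3^1.5 = 277.0284 m^3/s


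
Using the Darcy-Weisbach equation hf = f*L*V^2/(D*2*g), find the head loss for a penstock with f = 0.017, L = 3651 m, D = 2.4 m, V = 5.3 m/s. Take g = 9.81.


hf = 0.017 * 3651 * 5.3^2 / (2.4 * 2 * 9.81) = 37.0256 m


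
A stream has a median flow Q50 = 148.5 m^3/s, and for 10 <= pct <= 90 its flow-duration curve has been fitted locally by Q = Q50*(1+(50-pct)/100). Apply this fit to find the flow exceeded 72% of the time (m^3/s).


Q = 148.5 * (1 + (50 - 72)/100) = 115.8300 m^3/s


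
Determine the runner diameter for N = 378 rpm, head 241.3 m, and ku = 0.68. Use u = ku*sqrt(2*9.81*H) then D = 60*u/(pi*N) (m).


u = 0.68 * sqrt(2*9.81*241.3) = 46.7883 m/s
D = 60 * 46.7883 / (pi * 378) = 2.3640 m


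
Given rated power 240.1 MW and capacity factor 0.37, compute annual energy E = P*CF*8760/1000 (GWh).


E = 240.1 * 0.37 * 8760 / 1000 = 778.2121 GWh


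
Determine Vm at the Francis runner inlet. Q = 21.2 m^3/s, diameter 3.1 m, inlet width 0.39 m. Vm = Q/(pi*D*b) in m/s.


Vm = 21.2 / (pi * 3.1 * 0.39) = 5.5816 m/s


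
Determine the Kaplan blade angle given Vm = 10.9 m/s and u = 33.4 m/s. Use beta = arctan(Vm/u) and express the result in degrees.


beta = arctan(10.9 / 33.4) = 18.0740 degrees


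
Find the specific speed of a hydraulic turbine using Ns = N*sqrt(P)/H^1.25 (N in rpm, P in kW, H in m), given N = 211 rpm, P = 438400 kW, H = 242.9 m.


Ns = 211 * 438400^0.5 / 242.9^1.25 = 145.6912


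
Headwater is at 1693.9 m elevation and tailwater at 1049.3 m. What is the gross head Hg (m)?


Hg = 1693.9 - 1049.3 = 644.6000 m


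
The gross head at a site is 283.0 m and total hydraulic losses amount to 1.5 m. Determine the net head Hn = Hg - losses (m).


Hn = 283.0 - 1.5 = 281.5000 m


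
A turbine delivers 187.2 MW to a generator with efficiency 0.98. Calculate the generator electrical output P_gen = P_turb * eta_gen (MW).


P_gen = 187.2 * 0.98 = 183.4560 MW


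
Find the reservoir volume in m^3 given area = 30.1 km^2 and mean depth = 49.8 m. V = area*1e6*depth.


V = 30.1 * 1e6 * 49.8 = 1.4990e+09 m^3


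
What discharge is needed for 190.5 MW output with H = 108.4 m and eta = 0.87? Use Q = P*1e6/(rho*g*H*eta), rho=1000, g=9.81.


Q = 190.5 * 1e6 / (1000 * 9.81 * 108.4 * 0.87) = 205.9100 m^3/s


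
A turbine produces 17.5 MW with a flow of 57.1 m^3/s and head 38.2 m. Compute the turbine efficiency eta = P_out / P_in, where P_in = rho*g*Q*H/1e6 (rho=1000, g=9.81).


P_in = 1000 * 9.81 * 57.1 * 38.2 / 1e6 = 21.3978 MW
eta = 17.5 / 21.3978 = 0.8178


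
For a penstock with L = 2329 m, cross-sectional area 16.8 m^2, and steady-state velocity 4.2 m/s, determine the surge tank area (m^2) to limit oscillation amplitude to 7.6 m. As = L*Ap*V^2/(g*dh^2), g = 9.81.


As = 2329 * 16.8 * 4.2^2 / (9.81 * 7.6^2) = 1218.0950 m^2


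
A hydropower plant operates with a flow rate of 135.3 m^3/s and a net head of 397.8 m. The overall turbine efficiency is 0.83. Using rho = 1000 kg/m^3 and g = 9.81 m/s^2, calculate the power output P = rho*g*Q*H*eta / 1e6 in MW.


P = 1000 * 9.81 * 135.3 * 397.8 * 0.83 / 1e6 = 438.2376 MW


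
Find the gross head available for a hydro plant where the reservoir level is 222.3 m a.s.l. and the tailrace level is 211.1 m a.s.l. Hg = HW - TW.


Hg = 222.3 - 211.1 = 11.2000 m


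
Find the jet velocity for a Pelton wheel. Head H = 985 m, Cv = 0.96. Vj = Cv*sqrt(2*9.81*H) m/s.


Vj = 0.96 * sqrt(2*9.81*985) = 133.4562 m/s


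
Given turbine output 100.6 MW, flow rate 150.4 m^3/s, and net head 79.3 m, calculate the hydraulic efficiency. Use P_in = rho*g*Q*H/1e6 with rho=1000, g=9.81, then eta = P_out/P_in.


P_in = 1000 * 9.81 * 150.4 * 79.3 / 1e6 = 117.0011 MW
eta = 100.6 / 117.0011 = 0.8598


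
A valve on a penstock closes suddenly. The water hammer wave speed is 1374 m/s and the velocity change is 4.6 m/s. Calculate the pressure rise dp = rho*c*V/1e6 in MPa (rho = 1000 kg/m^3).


dp = 1000 * 1374 * 4.6 / 1e6 = 6.3204 MPa


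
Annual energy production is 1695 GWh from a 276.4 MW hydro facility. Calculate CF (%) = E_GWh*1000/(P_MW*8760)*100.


CF = 1695 * 1000 / (276.4 * 8760) * 100 = 70.0048 %


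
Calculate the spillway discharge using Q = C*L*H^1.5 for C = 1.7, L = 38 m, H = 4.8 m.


Q = 1.7 * 38 * 4.8^1.5 = 679.3512 m^3/s


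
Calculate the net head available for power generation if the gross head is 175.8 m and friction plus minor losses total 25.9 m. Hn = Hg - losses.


Hn = 175.8 - 25.9 = 149.9000 m


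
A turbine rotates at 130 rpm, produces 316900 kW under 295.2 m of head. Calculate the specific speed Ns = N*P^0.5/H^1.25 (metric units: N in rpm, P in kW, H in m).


Ns = 130 * 316900^0.5 / 295.2^1.25 = 59.8080


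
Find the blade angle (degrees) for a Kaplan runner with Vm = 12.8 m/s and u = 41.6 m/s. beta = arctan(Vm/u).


beta = arctan(12.8 / 41.6) = 17.1027 degrees


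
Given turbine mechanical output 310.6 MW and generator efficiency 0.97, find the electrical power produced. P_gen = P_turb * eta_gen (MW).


P_gen = 310.6 * 0.97 = 301.2820 MW


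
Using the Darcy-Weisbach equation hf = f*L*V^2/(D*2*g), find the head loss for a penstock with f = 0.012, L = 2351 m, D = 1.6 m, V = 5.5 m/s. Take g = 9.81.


hf = 0.012 * 2351 * 5.5^2 / (1.6 * 2 * 9.81) = 27.1857 m


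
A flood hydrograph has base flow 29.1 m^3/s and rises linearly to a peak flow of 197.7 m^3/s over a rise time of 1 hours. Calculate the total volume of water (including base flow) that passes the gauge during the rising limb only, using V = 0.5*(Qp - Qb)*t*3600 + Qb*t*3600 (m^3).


V = 0.5*(197.7 - 29.1)*1*3600 + 29.1*1*3600 = 408240.0000 m^3


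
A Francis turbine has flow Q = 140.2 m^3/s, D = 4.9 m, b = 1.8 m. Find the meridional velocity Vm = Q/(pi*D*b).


Vm = 140.2 / (pi * 4.9 * 1.8) = 5.0598 m/s


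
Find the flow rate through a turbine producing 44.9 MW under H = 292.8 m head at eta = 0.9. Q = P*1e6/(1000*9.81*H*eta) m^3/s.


Q = 44.9 * 1e6 / (1000 * 9.81 * 292.8 * 0.9) = 17.3686 m^3/s


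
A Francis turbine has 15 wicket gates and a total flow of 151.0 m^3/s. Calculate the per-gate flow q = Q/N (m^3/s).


q = 151.0 / 15 = 10.0667 m^3/s


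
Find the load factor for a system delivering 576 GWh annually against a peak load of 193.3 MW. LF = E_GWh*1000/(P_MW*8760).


LF = 576 * 1000 / (193.3 * 8760) = 0.3402


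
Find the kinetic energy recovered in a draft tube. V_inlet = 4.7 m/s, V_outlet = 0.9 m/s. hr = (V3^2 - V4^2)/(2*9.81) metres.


hr = (4.7^2 - 0.9^2) / (2*9.81) = 1.0846 m


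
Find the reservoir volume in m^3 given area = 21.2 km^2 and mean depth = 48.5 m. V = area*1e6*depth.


V = 21.2 * 1e6 * 48.5 = 1.0282e+09 m^3


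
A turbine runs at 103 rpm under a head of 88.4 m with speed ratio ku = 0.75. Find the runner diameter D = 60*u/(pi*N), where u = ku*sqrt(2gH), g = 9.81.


u = 0.75 * sqrt(2*9.81*88.4) = 31.2347 m/s
D = 60 * 31.2347 / (pi * 103) = 5.7916 m


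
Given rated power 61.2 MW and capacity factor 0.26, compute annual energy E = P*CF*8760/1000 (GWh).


E = 61.2 * 0.26 * 8760 / 1000 = 139.3891 GWh


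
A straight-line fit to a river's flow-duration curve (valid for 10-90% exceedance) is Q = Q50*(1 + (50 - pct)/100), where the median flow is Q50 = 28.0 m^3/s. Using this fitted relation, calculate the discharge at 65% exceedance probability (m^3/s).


Q = 28.0 * (1 + (50 - 65)/100) = 23.8000 m^3/s


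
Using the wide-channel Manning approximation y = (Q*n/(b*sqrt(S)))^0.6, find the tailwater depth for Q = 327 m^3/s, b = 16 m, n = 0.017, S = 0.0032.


y = (327 * 0.017 / (16 * 0.0032^0.5))^0.6 = 2.9715 m
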